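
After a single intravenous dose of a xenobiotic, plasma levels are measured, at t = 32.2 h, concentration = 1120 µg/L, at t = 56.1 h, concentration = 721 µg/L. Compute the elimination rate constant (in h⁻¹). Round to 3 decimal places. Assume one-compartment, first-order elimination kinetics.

k = ln(C₁/C₂) / (t₂ − t₁) = ln(1120/721) / (56.1 − 32.2)
  = 0.4404 / 23.90 = 0.01843 h⁻¹

0.018 h⁻¹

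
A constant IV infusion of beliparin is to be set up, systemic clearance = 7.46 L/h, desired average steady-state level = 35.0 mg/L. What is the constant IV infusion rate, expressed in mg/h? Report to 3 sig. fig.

261 mg/h

At steady state, infusion rate R₀ = Css × CL = 35.0 × 7.460 = 261.1 mg/h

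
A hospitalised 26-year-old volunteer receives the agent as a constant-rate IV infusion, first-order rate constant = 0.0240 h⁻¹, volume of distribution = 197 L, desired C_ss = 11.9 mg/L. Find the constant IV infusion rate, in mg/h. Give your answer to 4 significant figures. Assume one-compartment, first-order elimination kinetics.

56.26 mg/h

CL = k × Vd = 0.02400 × 197 = 4.728 L/h
At steady state, infusion rate R₀ = Css × CL = 11.9 × 4.728 = 56.26 mg/h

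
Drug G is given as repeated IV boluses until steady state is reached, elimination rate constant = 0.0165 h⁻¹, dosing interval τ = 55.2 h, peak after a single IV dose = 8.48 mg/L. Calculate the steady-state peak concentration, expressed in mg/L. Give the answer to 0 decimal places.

e^(−kτ) = e^(−0.01650 × 55.2) = 0.4022
Accumulation ratio R = 1 / (1 − e^(−kτ)) = 1 / (1 − 0.4022) = 1.673
Steady-state peak = C₀ × R = 8.48 × 1.673 = 14.19 mg/L

14 mg/L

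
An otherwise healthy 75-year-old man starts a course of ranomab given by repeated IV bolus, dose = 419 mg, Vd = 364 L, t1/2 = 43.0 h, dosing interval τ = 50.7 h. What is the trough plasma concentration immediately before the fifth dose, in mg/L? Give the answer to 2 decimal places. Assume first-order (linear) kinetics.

C₀ per dose = Dose / Vd = 419 / 364 = 1.151 mg/L
k = ln2 / t½ = 0.693147 / 43.0 = 0.01612 h⁻¹
Fraction remaining after one interval: r = e^(−kτ) = e^(−0.01612 × 50.7) = 0.4416
Before dose 5, 4 doses have been given (aged 1τ, 2τ, 3τ, 4τ).
C_trough = C₀ × (r + r² + … + r^4) = C₀ × r(1−r^4)/(1−r)
        = 1.151 × 0.4416 × (1 − 0.03803) / (1 − 0.4416) = 0.8756 mg/L

0.88 mg/L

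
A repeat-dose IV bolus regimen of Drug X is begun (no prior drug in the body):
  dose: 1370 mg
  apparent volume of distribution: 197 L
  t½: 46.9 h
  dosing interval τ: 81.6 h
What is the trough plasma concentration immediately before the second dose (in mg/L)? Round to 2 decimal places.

2.08 mg/L

C₀ per dose = Dose / Vd = 1370 / 197 = 6.954 mg/L
k = ln2 / t½ = 0.693147 / 46.9 = 0.01478 h⁻¹
Fraction remaining after one interval: r = e^(−kτ) = e^(−0.01478 × 81.6) = 0.2994
Before dose 2, 1 dose has been given (aged 1τ).
C_trough = C₀ × r = 6.954 × 0.2994 = 2.082 mg/L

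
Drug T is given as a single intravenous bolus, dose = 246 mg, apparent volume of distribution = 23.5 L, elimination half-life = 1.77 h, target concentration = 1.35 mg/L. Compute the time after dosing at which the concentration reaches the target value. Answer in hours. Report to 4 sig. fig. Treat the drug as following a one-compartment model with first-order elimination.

5.230 h

C₀ = Dose / Vd = 246.0 / 23.5 = 10.47 mg/L
k = ln2 / t½ = 0.693147 / 1.77 = 0.3916 h⁻¹
t = ln(C₀ / C) / k = ln(10.47 / 1.35) / 0.3916
  = ln(7.756) / 0.3916 = 2.048 / 0.3916 = 5.230 h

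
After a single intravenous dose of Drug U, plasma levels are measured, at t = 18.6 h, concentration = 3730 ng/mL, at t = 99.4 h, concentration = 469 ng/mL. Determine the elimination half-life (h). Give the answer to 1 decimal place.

k = ln(C₁/C₂) / (t₂ − t₁) = ln(3730/469) / (99.4 − 18.6)
  = 2.074 / 80.80 = 0.02567 h⁻¹
t½ = ln2 / k = 0.693147 / 0.02567 = 27.00 h

27.0 h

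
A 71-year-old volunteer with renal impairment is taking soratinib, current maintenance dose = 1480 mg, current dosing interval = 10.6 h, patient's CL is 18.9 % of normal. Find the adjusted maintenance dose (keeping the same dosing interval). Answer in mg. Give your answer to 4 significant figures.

279.7 mg

To keep the same average steady-state level, dosing rate must scale with clearance.
CL ratio = 18.9 / 100 = 0.1890
New dose (same interval) = 1480 × 0.1890 = 279.7 mg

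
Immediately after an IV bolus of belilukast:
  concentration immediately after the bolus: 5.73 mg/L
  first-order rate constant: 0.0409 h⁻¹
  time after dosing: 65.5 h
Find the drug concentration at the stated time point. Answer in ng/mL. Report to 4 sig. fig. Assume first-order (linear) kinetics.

C = C₀ · e^(−k·t) = 5.730 × e^(−0.04090 × 65.5)
  = 5.730 × 0.06864 = 0.3933 mg/L
Convert: 0.3933 mg/L × 1000 = 393.3 ng/mL

393.3 ng/mL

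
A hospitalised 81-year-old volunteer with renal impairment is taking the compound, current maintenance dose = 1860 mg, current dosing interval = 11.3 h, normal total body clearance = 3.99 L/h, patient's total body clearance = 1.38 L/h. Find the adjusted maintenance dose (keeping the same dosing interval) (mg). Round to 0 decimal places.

To keep the same average steady-state level, dosing rate must scale with clearance.
CL ratio = 1.38 / 3.99 = 0.3459
New dose (same interval) = 1860 × 0.3459 = 643.4 mg

643 mg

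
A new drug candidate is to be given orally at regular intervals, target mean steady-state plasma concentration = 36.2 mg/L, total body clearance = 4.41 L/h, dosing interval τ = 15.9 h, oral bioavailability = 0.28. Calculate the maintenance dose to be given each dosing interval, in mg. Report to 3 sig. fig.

At steady state, F × (Dose/τ) = Css × CL.
Dose = Css × CL × τ / F = 36.2 × 4.410 × 15.9 / 0.28 = 9065 mg

9070 mg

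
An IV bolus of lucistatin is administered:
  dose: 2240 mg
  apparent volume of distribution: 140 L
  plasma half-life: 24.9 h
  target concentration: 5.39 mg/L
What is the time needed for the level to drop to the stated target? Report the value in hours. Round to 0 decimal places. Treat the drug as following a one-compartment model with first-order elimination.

C₀ = Dose / Vd = 2240 / 140 = 16.00 mg/L
k = ln2 / t½ = 0.693147 / 24.9 = 0.02784 h⁻¹
t = ln(C₀ / C) / k = ln(16.00 / 5.39) / 0.02784
  = ln(2.968) / 0.02784 = 1.088 / 0.02784 = 39.08 h

39 h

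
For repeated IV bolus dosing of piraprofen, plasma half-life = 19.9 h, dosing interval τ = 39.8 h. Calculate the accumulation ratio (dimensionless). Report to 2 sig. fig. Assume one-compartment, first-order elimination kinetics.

k = ln2 / t½ = 0.693147 / 19.9 = 0.03483 h⁻¹
e^(−kτ) = e^(−0.03483 × 39.8) = 0.2500
Accumulation ratio R = 1 / (1 − e^(−kτ)) = 1 / (1 − 0.2500) = 1.333

1.3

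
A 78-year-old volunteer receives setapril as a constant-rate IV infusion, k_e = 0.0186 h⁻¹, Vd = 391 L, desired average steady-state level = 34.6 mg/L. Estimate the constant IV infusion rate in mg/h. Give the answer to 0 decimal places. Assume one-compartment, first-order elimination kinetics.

CL = k × Vd = 0.01860 × 391 = 7.273 L/h
At steady state, infusion rate R₀ = Css × CL = 34.6 × 7.273 = 251.6 mg/h

252 mg/h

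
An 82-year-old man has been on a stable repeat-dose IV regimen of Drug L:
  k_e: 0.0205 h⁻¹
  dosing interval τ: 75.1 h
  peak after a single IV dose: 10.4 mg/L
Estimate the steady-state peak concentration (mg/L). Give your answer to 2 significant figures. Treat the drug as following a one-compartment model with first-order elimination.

13 mg/L

e^(−kτ) = e^(−0.02050 × 75.1) = 0.2145
Accumulation ratio R = 1 / (1 − e^(−kτ)) = 1 / (1 − 0.2145) = 1.273
Steady-state peak = C₀ × R = 10.4 × 1.273 = 13.24 mg/L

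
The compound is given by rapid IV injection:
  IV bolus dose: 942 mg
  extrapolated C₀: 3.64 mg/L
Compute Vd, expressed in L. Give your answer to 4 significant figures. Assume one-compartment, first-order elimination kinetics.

258.8 L

Vd = Dose / C₀ = 942.0 / 3.64 = 258.8 L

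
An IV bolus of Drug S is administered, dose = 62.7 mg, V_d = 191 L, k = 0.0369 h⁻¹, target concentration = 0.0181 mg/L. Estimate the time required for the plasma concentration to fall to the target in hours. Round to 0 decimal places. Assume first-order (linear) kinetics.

79 h

C₀ = Dose / Vd = 62.70 / 191 = 0.3283 mg/L
t = ln(C₀ / C) / k = ln(0.3283 / 0.0181) / 0.03690
  = ln(18.14) / 0.03690 = 2.898 / 0.03690 = 78.54 h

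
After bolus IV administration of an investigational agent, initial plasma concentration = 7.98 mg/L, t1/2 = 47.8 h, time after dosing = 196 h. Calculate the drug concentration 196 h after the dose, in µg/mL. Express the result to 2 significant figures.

0.47 µg/mL

k = ln2 / t½ = 0.693147 / 47.8 = 0.01450 h⁻¹
C = C₀ · e^(−k·t) = 7.980 × e^(−0.01450 × 196)
  = 7.980 × 0.05831 = 0.4653 mg/L
(0.4653 mg/L = 0.4653 µg/mL)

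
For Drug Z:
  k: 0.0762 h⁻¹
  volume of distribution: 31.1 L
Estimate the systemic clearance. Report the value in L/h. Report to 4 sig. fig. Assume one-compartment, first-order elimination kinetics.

2.370 L/h

CL = k × Vd = 0.0762 × 31.1 = 2.370 L/h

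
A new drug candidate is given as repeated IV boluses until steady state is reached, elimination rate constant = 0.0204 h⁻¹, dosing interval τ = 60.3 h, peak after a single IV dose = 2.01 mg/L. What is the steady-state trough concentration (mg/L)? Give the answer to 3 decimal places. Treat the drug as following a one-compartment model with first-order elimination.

e^(−kτ) = e^(−0.02040 × 60.3) = 0.2923
Accumulation ratio R = 1 / (1 − e^(−kτ)) = 1 / (1 − 0.2923) = 1.413
Steady-state trough = C₀ × R × e^(−kτ) = 2.01 × 1.413 × 0.2923 = 0.8302 mg/L

0.830 mg/L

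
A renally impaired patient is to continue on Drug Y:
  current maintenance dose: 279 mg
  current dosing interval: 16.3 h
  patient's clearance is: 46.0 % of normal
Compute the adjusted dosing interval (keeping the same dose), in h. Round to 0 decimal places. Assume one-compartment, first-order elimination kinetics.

35 h

To keep the same average steady-state level, dosing rate must scale with clearance.
CL ratio = 46.0 / 100 = 0.4600
New interval (same dose) = 16.3 / 0.4600 = 35.43 h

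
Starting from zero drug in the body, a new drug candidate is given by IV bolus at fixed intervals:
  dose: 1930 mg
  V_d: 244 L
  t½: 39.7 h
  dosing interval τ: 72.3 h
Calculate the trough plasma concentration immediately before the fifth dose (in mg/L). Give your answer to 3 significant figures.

3.10 mg/L

C₀ per dose = Dose / Vd = 1930 / 244 = 7.910 mg/L
k = ln2 / t½ = 0.693147 / 39.7 = 0.01746 h⁻¹
Fraction remaining after one interval: r = e^(−kτ) = e^(−0.01746 × 72.3) = 0.2830
Before dose 5, 4 doses have been given (aged 1τ, 2τ, 3τ, 4τ).
C_trough = C₀ × (r + r² + … + r^4) = C₀ × r(1−r^4)/(1−r)
        = 7.910 × 0.2830 × (1 − 0.006414) / (1 − 0.2830) = 3.102 mg/L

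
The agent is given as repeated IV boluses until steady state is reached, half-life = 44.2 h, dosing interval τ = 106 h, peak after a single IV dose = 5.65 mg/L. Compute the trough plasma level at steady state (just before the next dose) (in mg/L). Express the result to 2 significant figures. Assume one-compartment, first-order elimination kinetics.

k = ln2 / t½ = 0.693147 / 44.2 = 0.01568 h⁻¹
e^(−kτ) = e^(−0.01568 × 106) = 0.1897
Accumulation ratio R = 1 / (1 − e^(−kτ)) = 1 / (1 − 0.1897) = 1.234
Steady-state trough = C₀ × R × e^(−kτ) = 5.65 × 1.234 × 0.1897 = 1.323 mg/L

1.3 mg/L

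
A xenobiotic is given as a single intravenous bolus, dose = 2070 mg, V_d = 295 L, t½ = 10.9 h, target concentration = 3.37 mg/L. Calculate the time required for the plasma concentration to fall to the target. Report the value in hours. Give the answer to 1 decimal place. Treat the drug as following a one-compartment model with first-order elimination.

11.5 h

C₀ = Dose / Vd = 2070 / 295 = 7.017 mg/L
k = ln2 / t½ = 0.693147 / 10.9 = 0.06359 h⁻¹
t = ln(C₀ / C) / k = ln(7.017 / 3.37) / 0.06359
  = ln(2.082) / 0.06359 = 0.7333 / 0.06359 = 11.53 h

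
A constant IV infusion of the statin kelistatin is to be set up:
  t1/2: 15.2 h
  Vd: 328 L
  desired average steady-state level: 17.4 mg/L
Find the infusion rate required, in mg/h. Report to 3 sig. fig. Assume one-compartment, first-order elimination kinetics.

k = ln2 / t½ = 0.693147 / 15.2 = 0.04560 h⁻¹
CL = k × Vd = 0.04560 × 328 = 14.96 L/h
At steady state, infusion rate R₀ = Css × CL = 17.4 × 14.96 = 260.3 mg/h

260 mg/h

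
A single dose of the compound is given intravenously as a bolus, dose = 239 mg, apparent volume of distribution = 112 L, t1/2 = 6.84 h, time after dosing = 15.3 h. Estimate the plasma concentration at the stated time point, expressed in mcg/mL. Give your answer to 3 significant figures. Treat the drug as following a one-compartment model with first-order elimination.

C₀ = Dose / Vd = 239.0 / 112 = 2.134 mg/L
k = ln2 / t½ = 0.693147 / 6.84 = 0.1013 h⁻¹
C = C₀ · e^(−k·t) = 2.134 × e^(−0.1013 × 15.3)
  = 2.134 × 0.2123 = 0.4530 mg/L
(0.4530 mg/L = 0.4530 mcg/mL)

0.453 mcg/mL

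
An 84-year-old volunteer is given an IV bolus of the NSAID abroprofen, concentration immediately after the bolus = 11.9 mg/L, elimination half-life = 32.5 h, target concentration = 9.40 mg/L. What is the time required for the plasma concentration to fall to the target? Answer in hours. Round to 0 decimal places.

11 h

k = ln2 / t½ = 0.693147 / 32.5 = 0.02133 h⁻¹
t = ln(C₀ / C) / k = ln(11.90 / 9.40) / 0.02133
  = ln(1.266) / 0.02133 = 0.2359 / 0.02133 = 11.06 h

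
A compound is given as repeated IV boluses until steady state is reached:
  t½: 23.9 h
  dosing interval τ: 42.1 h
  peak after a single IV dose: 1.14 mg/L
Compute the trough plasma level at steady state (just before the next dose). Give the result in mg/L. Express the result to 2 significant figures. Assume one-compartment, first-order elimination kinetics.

k = ln2 / t½ = 0.693147 / 23.9 = 0.02900 h⁻¹
e^(−kτ) = e^(−0.02900 × 42.1) = 0.2950
Accumulation ratio R = 1 / (1 − e^(−kτ)) = 1 / (1 − 0.2950) = 1.418
Steady-state trough = C₀ × R × e^(−kτ) = 1.14 × 1.418 × 0.2950 = 0.4769 mg/L

0.48 mg/L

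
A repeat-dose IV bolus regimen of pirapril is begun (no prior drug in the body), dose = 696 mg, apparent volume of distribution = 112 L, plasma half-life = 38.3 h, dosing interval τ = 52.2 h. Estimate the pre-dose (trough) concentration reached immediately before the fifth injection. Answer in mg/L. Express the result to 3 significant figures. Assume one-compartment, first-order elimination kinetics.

C₀ per dose = Dose / Vd = 696 / 112 = 6.214 mg/L
k = ln2 / t½ = 0.693147 / 38.3 = 0.01810 h⁻¹
Fraction remaining after one interval: r = e^(−kτ) = e^(−0.01810 × 52.2) = 0.3887
Before dose 5, 4 doses have been given (aged 1τ, 2τ, 3τ, 4τ).
C_trough = C₀ × (r + r² + … + r^4) = C₀ × r(1−r^4)/(1−r)
        = 6.214 × 0.3887 × (1 − 0.02283) / (1 − 0.3887) = 3.861 mg/L

3.86 mg/L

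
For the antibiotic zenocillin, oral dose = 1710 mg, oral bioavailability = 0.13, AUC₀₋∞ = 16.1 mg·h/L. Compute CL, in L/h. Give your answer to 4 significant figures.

CL = F·Dose / AUC = 0.13 × 1710 / 16.1 = 13.81 L/h

13.81 L/h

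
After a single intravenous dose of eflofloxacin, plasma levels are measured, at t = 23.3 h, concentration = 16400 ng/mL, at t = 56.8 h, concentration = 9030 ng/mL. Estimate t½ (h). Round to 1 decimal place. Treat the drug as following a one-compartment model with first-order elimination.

k = ln(C₁/C₂) / (t₂ − t₁) = ln(16400/9030) / (56.8 − 23.3)
  = 0.5967 / 33.50 = 0.01781 h⁻¹
t½ = ln2 / k = 0.693147 / 0.01781 = 38.92 h

38.9 h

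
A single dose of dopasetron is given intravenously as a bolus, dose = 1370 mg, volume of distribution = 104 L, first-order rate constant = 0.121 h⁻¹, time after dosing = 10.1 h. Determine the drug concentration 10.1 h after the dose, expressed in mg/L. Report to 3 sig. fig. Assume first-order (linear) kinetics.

C₀ = Dose / Vd = 1370 / 104 = 13.17 mg/L
C = C₀ · e^(−k·t) = 13.17 × e^(−0.1210 × 10.1)
  = 13.17 × 0.2946 = 3.880 mg/L

3.88 mg/L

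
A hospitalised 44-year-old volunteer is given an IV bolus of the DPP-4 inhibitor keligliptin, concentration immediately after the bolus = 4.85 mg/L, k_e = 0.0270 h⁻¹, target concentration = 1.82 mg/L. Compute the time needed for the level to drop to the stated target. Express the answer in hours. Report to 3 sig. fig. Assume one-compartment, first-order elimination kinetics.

t = ln(C₀ / C) / k = ln(4.850 / 1.82) / 0.02700
  = ln(2.665) / 0.02700 = 0.9802 / 0.02700 = 36.30 h

36.3 h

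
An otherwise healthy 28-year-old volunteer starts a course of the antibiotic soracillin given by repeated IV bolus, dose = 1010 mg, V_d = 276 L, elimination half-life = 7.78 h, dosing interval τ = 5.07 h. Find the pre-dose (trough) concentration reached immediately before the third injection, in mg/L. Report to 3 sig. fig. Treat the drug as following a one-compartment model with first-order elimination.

3.81 mg/L

C₀ per dose = Dose / Vd = 1010 / 276 = 3.659 mg/L
k = ln2 / t½ = 0.693147 / 7.78 = 0.08909 h⁻¹
Fraction remaining after one interval: r = e^(−kτ) = e^(−0.08909 × 5.07) = 0.6366
Before dose 3, 2 doses have been given (aged 1τ, 2τ).
C_trough = C₀ × (r + r²) = 3.659 × (0.6366 + 0.4053) = 3.812 mg/L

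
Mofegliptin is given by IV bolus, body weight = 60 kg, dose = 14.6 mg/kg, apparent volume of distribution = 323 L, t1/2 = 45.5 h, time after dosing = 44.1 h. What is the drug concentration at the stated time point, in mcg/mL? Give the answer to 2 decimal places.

1.39 mcg/mL

Total dose = 14.6 × 60 = 876.0 mg
C₀ = Dose / Vd = 876.0 / 323 = 2.712 mg/L
k = ln2 / t½ = 0.693147 / 45.5 = 0.01523 h⁻¹
C = C₀ · e^(−k·t) = 2.712 × e^(−0.01523 × 44.1)
  = 2.712 × 0.5109 = 1.386 mg/L
(1.386 mg/L = 1.386 mcg/mL)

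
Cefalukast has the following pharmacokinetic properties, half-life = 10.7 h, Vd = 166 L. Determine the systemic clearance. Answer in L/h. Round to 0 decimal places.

k = ln2 / t½ = 0.693147 / 10.7 = 0.06478 h⁻¹
CL = k × Vd = 0.06478 × 166 = 10.75 L/h

11 L/h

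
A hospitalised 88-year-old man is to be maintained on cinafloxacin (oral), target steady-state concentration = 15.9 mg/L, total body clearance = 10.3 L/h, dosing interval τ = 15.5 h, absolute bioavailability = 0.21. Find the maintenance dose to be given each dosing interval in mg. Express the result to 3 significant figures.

12100 mg

At steady state, F × (Dose/τ) = Css × CL.
Dose = Css × CL × τ / F = 15.9 × 10.30 × 15.5 / 0.21 = 12090 mg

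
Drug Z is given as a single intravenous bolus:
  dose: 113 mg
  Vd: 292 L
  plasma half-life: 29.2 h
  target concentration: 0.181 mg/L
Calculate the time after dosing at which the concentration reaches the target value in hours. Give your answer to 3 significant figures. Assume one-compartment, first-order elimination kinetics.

C₀ = Dose / Vd = 113.0 / 292 = 0.3870 mg/L
k = ln2 / t½ = 0.693147 / 29.2 = 0.02374 h⁻¹
t = ln(C₀ / C) / k = ln(0.3870 / 0.181) / 0.02374
  = ln(2.138) / 0.02374 = 0.7599 / 0.02374 = 32.01 h

32.0 h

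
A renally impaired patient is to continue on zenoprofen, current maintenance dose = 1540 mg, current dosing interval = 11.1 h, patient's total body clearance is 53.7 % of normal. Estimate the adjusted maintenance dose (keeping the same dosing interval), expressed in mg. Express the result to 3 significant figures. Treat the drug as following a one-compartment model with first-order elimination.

To keep the same average steady-state level, dosing rate must scale with clearance.
CL ratio = 53.7 / 100 = 0.5370
New dose (same interval) = 1540 × 0.5370 = 827.0 mg

827 mg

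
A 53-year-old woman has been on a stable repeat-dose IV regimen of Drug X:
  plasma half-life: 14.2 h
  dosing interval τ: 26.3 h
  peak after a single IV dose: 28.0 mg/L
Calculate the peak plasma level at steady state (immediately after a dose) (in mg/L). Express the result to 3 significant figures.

k = ln2 / t½ = 0.693147 / 14.2 = 0.04881 h⁻¹
e^(−kτ) = e^(−0.04881 × 26.3) = 0.2770
Accumulation ratio R = 1 / (1 − e^(−kτ)) = 1 / (1 − 0.2770) = 1.383
Steady-state peak = C₀ × R = 28.0 × 1.383 = 38.72 mg/L

38.7 mg/L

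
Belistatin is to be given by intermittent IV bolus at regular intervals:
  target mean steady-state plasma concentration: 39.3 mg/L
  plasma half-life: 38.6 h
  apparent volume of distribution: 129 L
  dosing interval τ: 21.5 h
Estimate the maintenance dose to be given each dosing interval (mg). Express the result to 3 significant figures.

1960 mg

k = ln2 / t½ = 0.693147 / 38.6 = 0.01796 h⁻¹
CL = k × Vd = 0.01796 × 129 = 2.317 L/h
At steady state, Dose/τ = Css × CL.
Dose = Css × CL × τ = 39.3 × 2.317 × 21.5 = 1958 mg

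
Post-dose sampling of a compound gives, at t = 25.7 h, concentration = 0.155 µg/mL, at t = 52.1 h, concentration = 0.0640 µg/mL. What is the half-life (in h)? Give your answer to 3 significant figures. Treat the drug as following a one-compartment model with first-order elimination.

20.7 h

k = ln(C₁/C₂) / (t₂ − t₁) = ln(0.155/0.0640) / (52.1 − 25.7)
  = 0.8845 / 26.40 = 0.03350 h⁻¹
t½ = ln2 / k = 0.693147 / 0.03350 = 20.69 h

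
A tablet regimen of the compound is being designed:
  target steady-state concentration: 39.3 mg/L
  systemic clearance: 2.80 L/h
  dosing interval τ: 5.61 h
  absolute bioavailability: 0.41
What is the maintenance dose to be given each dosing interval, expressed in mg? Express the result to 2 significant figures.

1500 mg

At steady state, F × (Dose/τ) = Css × CL.
Dose = Css × CL × τ / F = 39.3 × 2.800 × 5.61 / 0.41 = 1506 mg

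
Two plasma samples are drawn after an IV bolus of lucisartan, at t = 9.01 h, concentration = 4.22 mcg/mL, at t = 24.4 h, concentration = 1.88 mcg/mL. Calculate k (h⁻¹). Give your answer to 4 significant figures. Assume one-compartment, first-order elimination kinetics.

0.05254 h⁻¹

k = ln(C₁/C₂) / (t₂ − t₁) = ln(4.22/1.88) / (24.4 − 9.01)
  = 0.8086 / 15.39 = 0.05254 h⁻¹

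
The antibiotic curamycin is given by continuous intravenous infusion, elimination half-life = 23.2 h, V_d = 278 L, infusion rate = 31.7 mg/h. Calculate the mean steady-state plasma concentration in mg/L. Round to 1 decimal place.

k = ln2 / t½ = 0.693147 / 23.2 = 0.02988 h⁻¹
CL = k × Vd = 0.02988 × 278 = 8.307 L/h
At steady state Css = R₀ / CL = 31.7 / 8.307 = 3.816 mg/L

3.8 mg/L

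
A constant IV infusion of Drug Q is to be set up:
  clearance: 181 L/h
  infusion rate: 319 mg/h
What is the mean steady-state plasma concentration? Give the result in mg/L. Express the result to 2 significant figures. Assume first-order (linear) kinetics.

1.8 mg/L

At steady state Css = R₀ / CL = 319 / 181.0 = 1.762 mg/L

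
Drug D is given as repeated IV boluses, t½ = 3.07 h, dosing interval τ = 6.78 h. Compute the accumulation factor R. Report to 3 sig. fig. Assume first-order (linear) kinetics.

1.28

k = ln2 / t½ = 0.693147 / 3.07 = 0.2258 h⁻¹
e^(−kτ) = e^(−0.2258 × 6.78) = 0.2163
Accumulation ratio R = 1 / (1 − e^(−kτ)) = 1 / (1 − 0.2163) = 1.276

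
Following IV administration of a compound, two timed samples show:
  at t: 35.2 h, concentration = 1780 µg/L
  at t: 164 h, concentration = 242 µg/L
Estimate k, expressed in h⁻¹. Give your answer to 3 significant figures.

k = ln(C₁/C₂) / (t₂ − t₁) = ln(1780/242) / (164 − 35.2)
  = 1.995 / 128.8 = 0.01549 h⁻¹

0.0155 h⁻¹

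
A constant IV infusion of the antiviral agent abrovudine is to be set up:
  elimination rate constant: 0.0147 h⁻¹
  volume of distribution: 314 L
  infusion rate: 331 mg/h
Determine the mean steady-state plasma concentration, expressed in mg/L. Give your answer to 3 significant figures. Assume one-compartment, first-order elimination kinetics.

CL = k × Vd = 0.01470 × 314 = 4.616 L/h
At steady state Css = R₀ / CL = 331 / 4.616 = 71.71 mg/L

71.7 mg/L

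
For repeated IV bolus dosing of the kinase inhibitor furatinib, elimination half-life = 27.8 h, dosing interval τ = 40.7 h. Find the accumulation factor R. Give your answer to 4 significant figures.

1.569

k = ln2 / t½ = 0.693147 / 27.8 = 0.02493 h⁻¹
e^(−kτ) = e^(−0.02493 × 40.7) = 0.3625
Accumulation ratio R = 1 / (1 − e^(−kτ)) = 1 / (1 − 0.3625) = 1.569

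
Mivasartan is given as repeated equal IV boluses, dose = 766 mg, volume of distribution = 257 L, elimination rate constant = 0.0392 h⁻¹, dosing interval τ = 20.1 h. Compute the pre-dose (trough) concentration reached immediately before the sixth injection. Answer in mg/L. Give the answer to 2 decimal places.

2.44 mg/L

C₀ per dose = Dose / Vd = 766 / 257 = 2.981 mg/L
Fraction remaining after one interval: r = e^(−kτ) = e^(−0.03920 × 20.1) = 0.4548
Before dose 6, 5 doses have been given (aged 1τ, 2τ, 3τ, 4τ, 5τ).
C_trough = C₀ × (r + r² + … + r^5) = C₀ × r(1−r^5)/(1−r)
        = 2.981 × 0.4548 × (1 − 0.01946) / (1 − 0.4548) = 2.438 mg/L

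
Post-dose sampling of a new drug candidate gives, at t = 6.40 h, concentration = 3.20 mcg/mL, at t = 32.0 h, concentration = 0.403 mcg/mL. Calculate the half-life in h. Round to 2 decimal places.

k = ln(C₁/C₂) / (t₂ − t₁) = ln(3.20/0.403) / (32.0 − 6.40)
  = 2.072 / 25.60 = 0.08094 h⁻¹
t½ = ln2 / k = 0.693147 / 0.08094 = 8.564 h

8.56 h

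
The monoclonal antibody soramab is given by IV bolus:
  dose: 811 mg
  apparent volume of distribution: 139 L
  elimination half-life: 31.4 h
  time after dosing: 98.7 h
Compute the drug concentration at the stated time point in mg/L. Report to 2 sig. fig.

C₀ = Dose / Vd = 811.0 / 139 = 5.835 mg/L
k = ln2 / t½ = 0.693147 / 31.4 = 0.02207 h⁻¹
C = C₀ · e^(−k·t) = 5.835 × e^(−0.02207 × 98.7)
  = 5.835 × 0.1132 = 0.6605 mg/L

0.66 mg/L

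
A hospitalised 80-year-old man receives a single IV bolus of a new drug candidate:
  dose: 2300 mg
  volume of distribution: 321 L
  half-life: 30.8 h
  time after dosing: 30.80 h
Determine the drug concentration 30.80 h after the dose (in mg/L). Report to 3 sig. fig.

3.58 mg/L

C₀ = Dose / Vd = 2300 / 321 = 7.165 mg/L
k = ln2 / t½ = 0.693147 / 30.8 = 0.02250 h⁻¹
t / t½ = 30.80 / 30.8 = 1 half-lives
C = C₀ × (1/2)^1 = 7.165 × 0.5000 = 3.583 mg/L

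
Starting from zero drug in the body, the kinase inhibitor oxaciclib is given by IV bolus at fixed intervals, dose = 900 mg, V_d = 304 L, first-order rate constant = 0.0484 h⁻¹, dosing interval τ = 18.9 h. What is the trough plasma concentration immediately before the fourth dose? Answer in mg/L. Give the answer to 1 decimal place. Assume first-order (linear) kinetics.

1.9 mg/L

C₀ per dose = Dose / Vd = 900 / 304 = 2.961 mg/L
Fraction remaining after one interval: r = e^(−kτ) = e^(−0.04840 × 18.9) = 0.4006
Before dose 4, 3 doses have been given (aged 1τ, 2τ, 3τ).
C_trough = C₀ × (r + r² + … + r^3) = C₀ × r(1−r^3)/(1−r)
        = 2.961 × 0.4006 × (1 − 0.06429) / (1 − 0.4006) = 1.852 mg/L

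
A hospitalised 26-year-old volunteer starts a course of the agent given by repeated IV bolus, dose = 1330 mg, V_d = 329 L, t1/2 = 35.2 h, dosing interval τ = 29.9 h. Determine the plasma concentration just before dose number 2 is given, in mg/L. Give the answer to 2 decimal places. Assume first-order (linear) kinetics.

2.24 mg/L

C₀ per dose = Dose / Vd = 1330 / 329 = 4.043 mg/L
k = ln2 / t½ = 0.693147 / 35.2 = 0.01969 h⁻¹
Fraction remaining after one interval: r = e^(−kτ) = e^(−0.01969 × 29.9) = 0.5550
Before dose 2, 1 dose has been given (aged 1τ).
C_trough = C₀ × r = 4.043 × 0.5550 = 2.244 mg/L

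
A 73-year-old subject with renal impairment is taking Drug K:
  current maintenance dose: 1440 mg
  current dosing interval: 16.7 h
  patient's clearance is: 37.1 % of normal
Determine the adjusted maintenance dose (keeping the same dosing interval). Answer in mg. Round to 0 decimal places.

To keep the same average steady-state level, dosing rate must scale with clearance.
CL ratio = 37.1 / 100 = 0.3710
New dose (same interval) = 1440 × 0.3710 = 534.2 mg

534 mg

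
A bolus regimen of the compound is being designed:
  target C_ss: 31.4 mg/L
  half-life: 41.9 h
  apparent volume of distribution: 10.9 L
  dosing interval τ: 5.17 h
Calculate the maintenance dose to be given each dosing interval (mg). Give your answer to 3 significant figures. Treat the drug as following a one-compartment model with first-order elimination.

29.3 mg

k = ln2 / t½ = 0.693147 / 41.9 = 0.01654 h⁻¹
CL = k × Vd = 0.01654 × 10.9 = 0.1803 L/h
At steady state, Dose/τ = Css × CL.
Dose = Css × CL × τ = 31.4 × 0.1803 × 5.17 = 29.27 mg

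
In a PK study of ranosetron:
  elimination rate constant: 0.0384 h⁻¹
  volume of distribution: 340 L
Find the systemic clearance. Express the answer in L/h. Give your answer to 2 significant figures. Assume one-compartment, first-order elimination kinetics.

13 L/h

CL = k × Vd = 0.0384 × 340 = 13.06 L/h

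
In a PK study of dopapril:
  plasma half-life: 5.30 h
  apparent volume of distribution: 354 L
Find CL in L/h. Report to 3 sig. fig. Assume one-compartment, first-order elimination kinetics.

46.3 L/h

k = ln2 / t½ = 0.693147 / 5.30 = 0.1308 h⁻¹
CL = k × Vd = 0.1308 × 354 = 46.30 L/h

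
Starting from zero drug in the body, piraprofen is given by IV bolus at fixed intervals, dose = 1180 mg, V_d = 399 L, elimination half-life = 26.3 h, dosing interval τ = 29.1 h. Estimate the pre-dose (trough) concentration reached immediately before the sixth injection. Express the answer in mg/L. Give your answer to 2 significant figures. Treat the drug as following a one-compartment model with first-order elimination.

2.5 mg/L

C₀ per dose = Dose / Vd = 1180 / 399 = 2.957 mg/L
k = ln2 / t½ = 0.693147 / 26.3 = 0.02636 h⁻¹
Fraction remaining after one interval: r = e^(−kτ) = e^(−0.02636 × 29.1) = 0.4644
Before dose 6, 5 doses have been given (aged 1τ, 2τ, 3τ, 4τ, 5τ).
C_trough = C₀ × (r + r² + … + r^5) = C₀ × r(1−r^5)/(1−r)
        = 2.957 × 0.4644 × (1 − 0.02160) / (1 − 0.4644) = 2.509 mg/L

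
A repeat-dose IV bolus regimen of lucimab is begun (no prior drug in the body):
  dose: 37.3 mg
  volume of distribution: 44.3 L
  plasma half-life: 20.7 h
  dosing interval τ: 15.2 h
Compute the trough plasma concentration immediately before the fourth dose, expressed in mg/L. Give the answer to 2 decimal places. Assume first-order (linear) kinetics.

C₀ per dose = Dose / Vd = 37.3 / 44.3 = 0.8420 mg/L
k = ln2 / t½ = 0.693147 / 20.7 = 0.03349 h⁻¹
Fraction remaining after one interval: r = e^(−kτ) = e^(−0.03349 × 15.2) = 0.6011
Before dose 4, 3 doses have been given (aged 1τ, 2τ, 3τ).
C_trough = C₀ × (r + r² + … + r^3) = C₀ × r(1−r^3)/(1−r)
        = 0.8420 × 0.6011 × (1 − 0.2172) / (1 − 0.6011) = 0.9932 mg/L

0.99 mg/L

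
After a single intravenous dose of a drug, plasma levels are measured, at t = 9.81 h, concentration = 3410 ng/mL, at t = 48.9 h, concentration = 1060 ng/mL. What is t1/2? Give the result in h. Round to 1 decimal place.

23.2 h

k = ln(C₁/C₂) / (t₂ − t₁) = ln(3410/1060) / (48.9 − 9.81)
  = 1.168 / 39.09 = 0.02988 h⁻¹
t½ = ln2 / k = 0.693147 / 0.02988 = 23.20 h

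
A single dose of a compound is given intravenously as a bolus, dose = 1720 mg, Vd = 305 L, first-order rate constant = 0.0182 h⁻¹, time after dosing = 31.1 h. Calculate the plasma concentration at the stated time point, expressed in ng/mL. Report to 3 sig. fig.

C₀ = Dose / Vd = 1720 / 305 = 5.639 mg/L
C = C₀ · e^(−k·t) = 5.639 × e^(−0.01820 × 31.1)
  = 5.639 × 0.5678 = 3.202 mg/L
Convert: 3.202 mg/L × 1000 = 3202 ng/mL

3200 ng/mL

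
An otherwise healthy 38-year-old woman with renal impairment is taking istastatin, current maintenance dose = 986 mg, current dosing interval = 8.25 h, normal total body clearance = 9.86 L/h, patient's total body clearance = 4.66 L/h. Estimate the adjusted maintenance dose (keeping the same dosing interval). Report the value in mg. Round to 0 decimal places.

466 mg

To keep the same average steady-state level, dosing rate must scale with clearance.
CL ratio = 4.66 / 9.86 = 0.4726
New dose (same interval) = 986 × 0.4726 = 466.0 mg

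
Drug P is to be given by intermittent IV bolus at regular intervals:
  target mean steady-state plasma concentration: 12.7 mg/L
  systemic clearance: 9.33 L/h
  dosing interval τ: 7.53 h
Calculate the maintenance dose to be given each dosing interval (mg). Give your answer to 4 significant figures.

At steady state, Dose/τ = Css × CL.
Dose = Css × CL × τ = 12.7 × 9.330 × 7.53 = 892.2 mg

892.2 mg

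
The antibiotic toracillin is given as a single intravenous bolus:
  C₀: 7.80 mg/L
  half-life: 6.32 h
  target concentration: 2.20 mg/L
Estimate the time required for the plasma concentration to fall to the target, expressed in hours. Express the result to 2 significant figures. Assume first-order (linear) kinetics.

12 h

k = ln2 / t½ = 0.693147 / 6.32 = 0.1097 h⁻¹
t = ln(C₀ / C) / k = ln(7.800 / 2.20) / 0.1097
  = ln(3.545) / 0.1097 = 1.266 / 0.1097 = 11.54 h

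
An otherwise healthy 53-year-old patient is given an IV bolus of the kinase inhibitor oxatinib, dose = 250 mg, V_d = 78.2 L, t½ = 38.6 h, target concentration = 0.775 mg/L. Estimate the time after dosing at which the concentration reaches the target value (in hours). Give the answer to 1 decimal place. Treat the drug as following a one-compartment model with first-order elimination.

78.9 h

C₀ = Dose / Vd = 250.0 / 78.2 = 3.197 mg/L
k = ln2 / t½ = 0.693147 / 38.6 = 0.01796 h⁻¹
t = ln(C₀ / C) / k = ln(3.197 / 0.775) / 0.01796
  = ln(4.125) / 0.01796 = 1.417 / 0.01796 = 78.90 h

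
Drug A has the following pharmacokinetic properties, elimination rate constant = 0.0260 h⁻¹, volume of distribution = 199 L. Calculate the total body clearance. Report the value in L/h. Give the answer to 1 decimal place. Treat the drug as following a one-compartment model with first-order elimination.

5.2 L/h

CL = k × Vd = 0.0260 × 199 = 5.174 L/h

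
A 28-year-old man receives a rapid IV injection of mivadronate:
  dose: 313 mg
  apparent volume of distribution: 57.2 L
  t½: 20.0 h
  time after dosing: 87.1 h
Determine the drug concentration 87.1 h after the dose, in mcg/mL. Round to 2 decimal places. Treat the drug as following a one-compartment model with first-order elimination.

C₀ = Dose / Vd = 313.0 / 57.2 = 5.472 mg/L
k = ln2 / t½ = 0.693147 / 20.0 = 0.03466 h⁻¹
C = C₀ · e^(−k·t) = 5.472 × e^(−0.03466 × 87.1)
  = 5.472 × 0.04886 = 0.2674 mg/L
(0.2674 mg/L = 0.2674 mcg/mL)

0.27 mcg/mL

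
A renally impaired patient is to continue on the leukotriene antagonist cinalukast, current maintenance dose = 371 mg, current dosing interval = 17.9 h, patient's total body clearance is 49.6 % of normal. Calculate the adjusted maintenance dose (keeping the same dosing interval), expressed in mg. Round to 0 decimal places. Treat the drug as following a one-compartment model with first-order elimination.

184 mg

To keep the same average steady-state level, dosing rate must scale with clearance.
CL ratio = 49.6 / 100 = 0.4960
New dose (same interval) = 371 × 0.4960 = 184.0 mg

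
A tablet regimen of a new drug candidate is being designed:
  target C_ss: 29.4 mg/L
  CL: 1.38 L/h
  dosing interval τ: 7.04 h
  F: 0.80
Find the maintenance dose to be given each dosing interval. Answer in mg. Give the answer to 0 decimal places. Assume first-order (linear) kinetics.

357 mg

At steady state, F × (Dose/τ) = Css × CL.
Dose = Css × CL × τ / F = 29.4 × 1.380 × 7.04 / 0.80 = 357.0 mg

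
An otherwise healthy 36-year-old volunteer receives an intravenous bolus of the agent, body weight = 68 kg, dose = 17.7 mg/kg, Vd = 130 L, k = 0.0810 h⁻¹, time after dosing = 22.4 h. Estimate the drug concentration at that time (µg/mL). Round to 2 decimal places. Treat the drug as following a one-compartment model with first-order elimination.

Total dose = 17.7 × 68 = 1204 mg
C₀ = Dose / Vd = 1204 / 130 = 9.262 mg/L
C = C₀ · e^(−k·t) = 9.262 × e^(−0.08100 × 22.4)
  = 9.262 × 0.1629 = 1.509 mg/L
(1.509 mg/L = 1.509 µg/mL)

1.51 µg/mL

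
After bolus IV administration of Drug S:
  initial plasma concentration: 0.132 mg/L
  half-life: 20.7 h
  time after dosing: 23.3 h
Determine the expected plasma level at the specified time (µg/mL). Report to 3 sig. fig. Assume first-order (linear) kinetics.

k = ln2 / t½ = 0.693147 / 20.7 = 0.03349 h⁻¹
C = C₀ · e^(−k·t) = 0.1320 × e^(−0.03349 × 23.3)
  = 0.1320 × 0.4583 = 0.06050 mg/L
(0.06050 mg/L = 0.06050 µg/mL)

0.0605 µg/mL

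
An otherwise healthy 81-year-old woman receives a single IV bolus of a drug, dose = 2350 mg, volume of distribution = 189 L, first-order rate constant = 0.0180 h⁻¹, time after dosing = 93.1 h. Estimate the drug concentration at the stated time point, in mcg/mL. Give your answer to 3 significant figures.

C₀ = Dose / Vd = 2350 / 189 = 12.43 mg/L
C = C₀ · e^(−k·t) = 12.43 × e^(−0.01800 × 93.1)
  = 12.43 × 0.1872 = 2.327 mg/L
(2.327 mg/L = 2.327 mcg/mL)

2.33 mcg/mL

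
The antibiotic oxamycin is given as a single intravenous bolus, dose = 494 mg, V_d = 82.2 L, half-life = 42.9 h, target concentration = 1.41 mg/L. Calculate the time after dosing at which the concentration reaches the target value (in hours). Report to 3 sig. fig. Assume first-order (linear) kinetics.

89.7 h

C₀ = Dose / Vd = 494.0 / 82.2 = 6.010 mg/L
k = ln2 / t½ = 0.693147 / 42.9 = 0.01616 h⁻¹
t = ln(C₀ / C) / k = ln(6.010 / 1.41) / 0.01616
  = ln(4.262) / 0.01616 = 1.450 / 0.01616 = 89.73 h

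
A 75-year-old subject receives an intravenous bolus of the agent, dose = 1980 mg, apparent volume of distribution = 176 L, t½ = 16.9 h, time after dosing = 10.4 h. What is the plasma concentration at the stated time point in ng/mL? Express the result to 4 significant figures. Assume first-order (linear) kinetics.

C₀ = Dose / Vd = 1980 / 176 = 11.25 mg/L
k = ln2 / t½ = 0.693147 / 16.9 = 0.04101 h⁻¹
C = C₀ · e^(−k·t) = 11.25 × e^(−0.04101 × 10.4)
  = 11.25 × 0.6528 = 7.344 mg/L
Convert: 7.344 mg/L × 1000 = 7344 ng/mL

7344 ng/mL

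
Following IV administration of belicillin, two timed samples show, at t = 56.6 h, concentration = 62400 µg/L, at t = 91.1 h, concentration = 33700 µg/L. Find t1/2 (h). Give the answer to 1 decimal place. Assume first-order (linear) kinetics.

38.8 h

k = ln(C₁/C₂) / (t₂ − t₁) = ln(62400/33700) / (91.1 − 56.6)
  = 0.6161 / 34.50 = 0.01786 h⁻¹
t½ = ln2 / k = 0.693147 / 0.01786 = 38.81 h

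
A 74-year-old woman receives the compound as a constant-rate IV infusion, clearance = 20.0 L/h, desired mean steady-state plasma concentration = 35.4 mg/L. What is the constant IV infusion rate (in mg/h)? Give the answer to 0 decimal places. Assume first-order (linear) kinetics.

708 mg/h

At steady state, infusion rate R₀ = Css × CL = 35.4 × 20.00 = 708.0 mg/h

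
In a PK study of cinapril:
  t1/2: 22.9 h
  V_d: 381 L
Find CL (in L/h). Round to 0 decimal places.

12 L/h

k = ln2 / t½ = 0.693147 / 22.9 = 0.03027 h⁻¹
CL = k × Vd = 0.03027 × 381 = 11.53 L/h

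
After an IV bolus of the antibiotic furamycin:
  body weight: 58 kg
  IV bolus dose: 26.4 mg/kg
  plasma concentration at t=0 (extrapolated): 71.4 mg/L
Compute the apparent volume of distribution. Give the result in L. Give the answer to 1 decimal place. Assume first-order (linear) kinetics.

21.4 L

Dose = 26.4 × 58 = 1531 mg
Vd = Dose / C₀ = 1531 / 71.4 = 21.44 L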